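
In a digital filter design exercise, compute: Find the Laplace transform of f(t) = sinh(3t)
L{sinh(at)} = a/(s²-a²)
L{sinh(3t)} = 3/(s²-9)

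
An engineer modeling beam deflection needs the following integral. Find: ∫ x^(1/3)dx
Power rule: ∫ x^(1/3) dx=x^(4/3)/(4/3) + C

Answer: (3/4)·x^(4/3) + C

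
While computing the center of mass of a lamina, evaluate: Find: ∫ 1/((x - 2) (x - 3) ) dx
Partial fractions: 1/((x-2)(x-3))=A/(x-2)+B/(x-3)
A=-1, B=1
∫ [-1· 1/(x-2)+1· 1/(x-3)] dx
=(1)[ln|x-3| - ln|x-2|]+C

Answer: ln|(x-3)/(x-2)|+C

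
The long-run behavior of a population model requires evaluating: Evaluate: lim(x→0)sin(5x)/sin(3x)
sin(u) ≈ u for small u:
sin(5x)/sin(3x) ≈ 5x/(3x) = 5/3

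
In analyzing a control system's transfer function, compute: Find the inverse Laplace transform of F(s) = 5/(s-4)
L^(-1){5/(s-a)}=c·e^(at)
Here a=4, c=5

Answer: 5e^(4t)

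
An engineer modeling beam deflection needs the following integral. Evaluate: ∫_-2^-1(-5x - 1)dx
Step 1: Find antiderivative F(x)=(-5/2)x^2 - x
Step 2: F(-1) - F(-2)=-3/2 - (-8)=13/2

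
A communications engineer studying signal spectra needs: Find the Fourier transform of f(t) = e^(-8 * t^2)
The Fourier transform of a Gaussian e^(-a * t^2) is sqrt(pi/a) * e^(-omega^2/(4a)).
With a=8: F(omega)=sqrt(pi/8) * e^(-omega^2/32)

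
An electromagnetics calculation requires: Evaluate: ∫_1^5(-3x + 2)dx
Step 1: Find antiderivative F(x)=(-3/2)x^2 + 2x
Step 2: F(5) - F(1)=-55/2 - (1/2)=-28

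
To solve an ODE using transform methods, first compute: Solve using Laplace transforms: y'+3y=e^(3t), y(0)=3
Take L: sY - 3 + 3Y=1/(s-3)
Y(s + 3)=1/(s-3) + 3
Y=1/((s-3)(s + 3)) + 3/(s + 3)
Partial fractions: 1/((s-3)(s + 3))=(1/6)/(s-3) - (1/6)/(s + 3)
So Y=(1/6)/(s-3) + (17/6)/(s + 3)
Inverse Laplace transform (L^(-1){1/(s-3)}=e^(3t), L^(-1){1/(s + 3)}=e^(-3t)):

Answer: y(t)=(1/6)·e^(3t) + (17/6)·e^(-3t)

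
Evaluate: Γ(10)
Γ(n) = (n-1)! for positive integers
Γ(10) = 9! = 362880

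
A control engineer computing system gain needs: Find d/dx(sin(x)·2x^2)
Product rule: (fg)'=f'g+fg'
f=sin(x), f'=cos(x)
g=2x^2, g'=4x

Answer: 2·cos(x)·x^2+4·sin(x)·x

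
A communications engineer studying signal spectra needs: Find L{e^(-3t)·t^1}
First shifting: L{e^(at)f(t)}=F(s-a)
L{t^1}=1/s^2
Shift s → s + 3: 1/(s + 3)^2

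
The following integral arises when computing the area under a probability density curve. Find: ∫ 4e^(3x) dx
Since d/dx[e^(3x)]=3e^(3x), we get 4/3 e^(3x) + C

Answer: (4/3)e^(3x) + C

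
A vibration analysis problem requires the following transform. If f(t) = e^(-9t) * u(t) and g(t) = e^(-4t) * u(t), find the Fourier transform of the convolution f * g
By the convolution theorem: F{f*g}=F(omega)*G(omega)
F(omega)=1/(9 + j*omega), G(omega)=1/(4 + j*omega)
F{f*g}=1/((9 + j*omega)(4 + j*omega))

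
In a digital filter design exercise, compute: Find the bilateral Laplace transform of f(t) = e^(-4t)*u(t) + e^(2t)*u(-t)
For e^(-4t)*u(t): L = 1/(s + 4), Re(s) > -4
For e^(2t)*u(-t): L = -1/(s-2), Re(s) < 2
Combined: F(s) = 1/(s + 4) - 1/(s-2), -4 < Re(s) < 2

Answer: 1/(s + 4) - 1/(s-2), ROC: -4 < Re(s) < 2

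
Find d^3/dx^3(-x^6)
Apply power rule 3 times:
d^1: -6x^5
d^2: -30x^4
d^3: -120x^3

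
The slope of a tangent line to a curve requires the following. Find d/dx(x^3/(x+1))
Quotient rule: (f/g)' = (f'g - fg')/g²
f = x^3, f' = 3x^2
g = x + 1, g' = 1

Answer: (3x^2·(x + 1) - x^3)/(x + 1)²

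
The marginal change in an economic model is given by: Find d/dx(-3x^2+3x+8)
Power rule: d/dx(ax^n)=n·a·x^(n-1)
Term by term: -6·x + 3

Answer: -6x + 3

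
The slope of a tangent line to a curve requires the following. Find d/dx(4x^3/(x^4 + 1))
Quotient rule: (f/g)'=(f'g - fg')/g²
f=4x^3, f'=12x^2
g=x^4 + 1, g'=4x^3

Answer: (12x^2·(x^4 + 1) - 16x^6)/(x^4 + 1)²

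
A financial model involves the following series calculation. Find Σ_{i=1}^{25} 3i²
= 3·n(n + 1)(2n + 1)/6 = 3·25·26·51/6 = 16575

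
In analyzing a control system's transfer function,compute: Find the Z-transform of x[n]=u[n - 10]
Using the time-shift property: Z{u[n-10]}=z^(-10) * z/(z-1)
=z^(-9)/(z-1)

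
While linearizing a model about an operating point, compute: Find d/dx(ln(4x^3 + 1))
Chain rule: d/dx[ln(u)] = u'/u where u = 4x^3 + 1
u' = 12x^2

Answer: (12x^2)/(4x^3 + 1)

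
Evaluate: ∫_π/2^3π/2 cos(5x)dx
Antiderivative: sin(5x)/5
Evaluate at bounds: [sin(5·3π/2)/5] - [sin(5·π/2)/5]
= ((-1) - (1))/5 = -2/5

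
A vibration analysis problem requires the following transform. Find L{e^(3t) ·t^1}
First shifting: L{e^(at)f(t)}=F(s-a)
L{t^1}=1/s^2
Shift s → s-3: 1/(s-3)^2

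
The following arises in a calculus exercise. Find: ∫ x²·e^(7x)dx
Integration by parts twice:
First: u = x², dv = e^(7x) dx => x²e^(7x)/7 - (2/7)∫ xe^(7x) dx
Second (∫ xe^(7x) dx): xe^(7x)/7 - e^(7x)/49
Combining: e^(7x)(x²/7 - 2x/49 + 2/343) + C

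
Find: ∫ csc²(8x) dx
Since d/dx[-cot(8x)]=8csc²(8x), integral=-cot(8x)/8+C

Answer: (-1/8)cot(8x)+C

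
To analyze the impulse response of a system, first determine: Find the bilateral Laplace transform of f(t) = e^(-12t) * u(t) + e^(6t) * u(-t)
For e^(-12t) * u(t): L = 1/(s + 12), Re(s) > -12
For e^(6t) * u(-t): L = -1/(s-6), Re(s) < 6
Combined: F(s) = 1/(s + 12) - 1/(s-6), -12 < Re(s) < 6

Answer: 1/(s + 12) - 1/(s-6), ROC: -12 < Re(s) < 6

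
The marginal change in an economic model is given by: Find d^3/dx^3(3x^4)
Apply power rule 3 times:
d^1: 12x^3
d^2: 36x^2
d^3: 72x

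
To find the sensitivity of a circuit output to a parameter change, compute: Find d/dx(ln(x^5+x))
Chain rule: d/dx[ln(u)] = u'/u where u = x^5+x
u' = 5x^4+1

Answer: (5x^4+1)/(x^5+x)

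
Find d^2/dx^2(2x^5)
Apply power rule 2 times:
d^1: 10x^4
d^2: 40x^3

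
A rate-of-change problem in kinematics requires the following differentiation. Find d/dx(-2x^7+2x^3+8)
Power rule: d/dx(ax^n)=n·a·x^(n-1)
Term by term: -14·x^6+6·x^2

Answer: -14x^6+6x^2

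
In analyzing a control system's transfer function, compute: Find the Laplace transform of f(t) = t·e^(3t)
L{t·e^(at)} = 1/(s-a)²
L{t·e^(3t)} = 1/(s-3)²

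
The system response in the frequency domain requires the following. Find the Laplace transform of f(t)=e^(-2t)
L{e^(at)}=1/(s-a)
L{e^(-2t)}=1/(s + 2)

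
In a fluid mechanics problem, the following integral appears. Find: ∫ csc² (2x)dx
Since d/dx[-cot(2x)] = 2csc²(2x), integral = -cot(2x)/2 + C

Answer: (-1/2)cot(2x) + C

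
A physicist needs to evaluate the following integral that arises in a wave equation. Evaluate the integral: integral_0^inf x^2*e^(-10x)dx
This is a Gamma integral. Substitute u=10x (du=10 dx):
integral_0^inf x^2*e^(-10x) dx=(1/10^3) integral_0^inf u^2*e^(-u) du
=Gamma(3)/10^3=2!/10^3=2/1000

Answer: 1/500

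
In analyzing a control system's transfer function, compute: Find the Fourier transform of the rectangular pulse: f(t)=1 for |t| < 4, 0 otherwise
F(omega)=integral from -4 to 4 of e^(-j*omega*t) dt
=2*sin(4*omega)/omega=8*sinc(4*omega/pi)

Answer: 2*sin(4*omega)/omega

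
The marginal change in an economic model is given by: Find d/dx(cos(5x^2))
Chain rule: d/dx[cos(u)] = -sin(u)·u' where u = 5x^2
u' = 10x

Answer: -10x·sin(5x^2)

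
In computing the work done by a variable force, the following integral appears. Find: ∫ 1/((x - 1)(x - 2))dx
Partial fractions: 1/((x-1)(x-2)) = A/(x-1)+B/(x-2)
A = -1, B = 1
∫ [-1· 1/(x-1)+1· 1/(x-2)] dx
= (1)[ln|x-2| - ln|x-1|]+C

Answer: ln|(x-2)/(x-1)|+C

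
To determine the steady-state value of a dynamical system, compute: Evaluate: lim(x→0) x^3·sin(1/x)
Squeeze theorem: -|x^3| ≤ x^3·sin(1/x) ≤ |x^3|
Since x^3 → 0 as x → 0, by squeeze theorem the limit is 0

Answer: 0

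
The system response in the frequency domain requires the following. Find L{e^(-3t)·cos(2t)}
First shifting: L{e^(at)f(t)}=F(s-a)
L{cos(2t)}=s/(s² + 4)
Shift: (s + 3)/((s + 3)² + 4)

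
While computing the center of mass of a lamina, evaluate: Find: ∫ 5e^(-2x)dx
Since d/dx[e^(-2x)]=-2e^(-2x), we get -5/2 e^(-2x)+C

Answer: (-5/2)e^(-2x)+C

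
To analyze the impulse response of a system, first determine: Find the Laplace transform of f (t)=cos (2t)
L{cos(wt)}=s/(s²+w²)
L{cos(2t)}=s/(s²+4)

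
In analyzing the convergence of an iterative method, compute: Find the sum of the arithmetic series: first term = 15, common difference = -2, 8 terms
Last term: a_n = 15 + (8 - 1)·-2 = 1
Sum = n(a_1 + a_n)/2 = 8(15 + 1)/2 = 64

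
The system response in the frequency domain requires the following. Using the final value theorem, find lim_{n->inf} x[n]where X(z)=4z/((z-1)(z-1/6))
Final value theorem: lim x[n]=lim_{z->1} (z-1) * X(z)
(z-1) * X(z)=4z/(z-1/6)
As z->1: 4/(1-1/6)=4/(5/6)=24/5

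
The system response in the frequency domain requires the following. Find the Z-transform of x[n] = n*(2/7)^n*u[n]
Using the property Z{n * a^n * u[n]} = az/(z-a)^2
With a = 2/7: X(z) = (2/7)z/(z - 2/7)^2, |z| > 2/7

Answer: (2/7)z/(z - 2/7)^2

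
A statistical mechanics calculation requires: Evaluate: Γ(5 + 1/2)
Γ(n+1/2)=(2n)!√π/(4^n·n!)
=3628800√π/(1024·120)=(945/32)·√π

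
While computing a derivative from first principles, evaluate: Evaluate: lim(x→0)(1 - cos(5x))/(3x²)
Using 1-cos(u) ≈ u²/2 for small u:
(1-cos(5x)) ≈ (5x)²/2=25x²/2
So limit=25/(2·3)=25/6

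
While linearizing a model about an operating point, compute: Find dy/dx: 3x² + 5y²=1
Differentiate: 6x+10y·(dy/dx)=0
dy/dx=-6x/(10y)=-(3/5)·(x/y)

Answer: dy/dx=-(3/5)·(x/y)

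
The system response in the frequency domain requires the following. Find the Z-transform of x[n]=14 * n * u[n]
Z{n*u[n]} = z/(z-1)^2
By linearity: Z{14*n*u[n]} = 14z/(z-1)^2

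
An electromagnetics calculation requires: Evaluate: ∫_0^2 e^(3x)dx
Antiderivative: (1/3)e^(3x)
Evaluate: (1/3)(e^6 - 1)

Answer: (e^6 - 1)/3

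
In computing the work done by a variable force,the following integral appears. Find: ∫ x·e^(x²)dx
Let u = x², du = 2x dx
∫ (1/2)e^u du = e^u/2 + C

Answer: e^(x²)/2 + C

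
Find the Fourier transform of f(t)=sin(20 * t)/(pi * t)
sin(W*t)/(pi*t)=(W/pi)*sinc(W*t/pi) is the impulse response of the ideal low-pass filter with cutoff W (here W=20).
Its Fourier transform is a rectangular function:
F(omega)=1 for |omega| < 20, 0 otherwise

Answer: rect(omega/40) [i.e., 1 for |omega| < 20, 0 otherwise]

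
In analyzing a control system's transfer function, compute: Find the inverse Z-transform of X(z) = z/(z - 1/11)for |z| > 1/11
Standard pair: z/(z-a) <-> a^n * u[n] for causal signals
With a = 1/11: x[n] = (1/11)^n * u[n]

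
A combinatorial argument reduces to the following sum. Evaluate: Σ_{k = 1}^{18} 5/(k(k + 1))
Partial fractions: 5/(k(k + 1))=5/k - 5/(k + 1)
Telescoping sum: 5(1 - 1/19)=5·18/19

Answer: 90/19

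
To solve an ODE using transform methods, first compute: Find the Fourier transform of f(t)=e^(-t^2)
The Fourier transform of a Gaussian e^(-t^2) is sqrt(pi)*e^(-omega^2/4).
With a = 1: F(omega) = sqrt(pi)*e^(-omega^2/4)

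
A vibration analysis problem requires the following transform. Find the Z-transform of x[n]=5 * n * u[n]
Z{n * u[n]}=z/(z-1)^2
By linearity: Z{5 * n * u[n]}=5z/(z-1)^2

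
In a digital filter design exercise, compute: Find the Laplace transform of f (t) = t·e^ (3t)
L{t·e^(at)}=1/(s-a)²
L{t·e^(3t)}=1/(s-3)²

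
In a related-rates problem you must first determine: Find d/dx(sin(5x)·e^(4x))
Product rule: (fg)' = f'g+fg'
f = sin(5x), f' = 5·cos(5x)
g = e^(4x), g' = 4·e^(4x)

Answer: 5·cos(5x)·e^(4x)+4·sin(5x)·e^(4x)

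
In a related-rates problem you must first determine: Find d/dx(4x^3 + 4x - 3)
Power rule: d/dx(ax^n)=n·a·x^(n-1)
Term by term: 12·x^2 + 4

Answer: 12x^2 + 4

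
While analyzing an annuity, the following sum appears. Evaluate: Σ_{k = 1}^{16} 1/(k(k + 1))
Partial fractions: 1/(k(k+1)) = 1/k - 1/(k+1)
Telescoping sum: 1(1-1/17) = 1·16/17

Answer: 16/17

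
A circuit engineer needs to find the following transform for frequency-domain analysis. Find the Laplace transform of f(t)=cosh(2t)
L{cosh(at)}=s/(s²-a²)
L{cosh(2t)}=s/(s²-4)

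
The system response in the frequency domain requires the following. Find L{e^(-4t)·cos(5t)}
First shifting: L{e^(at)f(t)}=F(s-a)
L{cos(5t)}=s/(s² + 25)
Shift: (s + 4)/((s + 4)² + 25)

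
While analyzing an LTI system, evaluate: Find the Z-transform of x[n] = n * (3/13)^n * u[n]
Using the property Z{n * a^n * u[n]}=az/(z-a)^2
With a=3/13: X(z)=(3/13)z/(z - 3/13)^2, |z| > 3/13

Answer: (3/13)z/(z - 3/13)^2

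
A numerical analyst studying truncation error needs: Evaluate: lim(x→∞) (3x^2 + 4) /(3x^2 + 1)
Divide numerator and denominator by x^2:
lim (3 + 4/x^2)/(3 + 1/x^2)=1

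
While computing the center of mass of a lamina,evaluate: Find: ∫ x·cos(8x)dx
By parts: u = x, dv = cos(8x) dx
du = dx, v = sin(8x)/8
= x·sin(8x)/8+cos(8x)/8²+C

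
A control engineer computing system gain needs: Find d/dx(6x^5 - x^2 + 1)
Power rule: d/dx(ax^n)=n·a·x^(n-1)
Term by term: 30·x^4-2·x

Answer: 30x^4-2x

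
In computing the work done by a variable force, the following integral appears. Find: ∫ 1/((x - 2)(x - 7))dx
Partial fractions: 1/((x-2)(x-7)) = A/(x-2) + B/(x-7)
A = -1/5, B = 1/5
∫ [-1/5· 1/(x-2) + 1/5· 1/(x-7)] dx
= (1/5)[ln|x-7| - ln|x-2|] + C

Answer: (1/5)·ln|(x-7)/(x-2)| + C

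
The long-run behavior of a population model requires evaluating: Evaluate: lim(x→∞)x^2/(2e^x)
Apply L'Hôpital 2 times (∞/∞ each time):
Eventually get 2!/(2e^x) → 0

Answer: 0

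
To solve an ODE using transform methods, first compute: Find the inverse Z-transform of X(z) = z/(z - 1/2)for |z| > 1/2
Standard pair: z/(z-a) <-> a^n*u[n] for causal signals
With a = 1/2: x[n] = (1/2)^n*u[n]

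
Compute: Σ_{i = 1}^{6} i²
Using formula: Σ i^2=n(n+1)(2n+1)/6=6·7·13/6=91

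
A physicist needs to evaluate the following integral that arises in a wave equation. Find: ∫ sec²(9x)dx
Since d/dx[tan(9x)] = 9sec²(9x), integral = tan(9x)/9 + C

Answer: (1/9)tan(9x) + C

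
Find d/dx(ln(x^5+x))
Chain rule: d/dx[ln(u)] = u'/u where u = x^5 + x
u' = 5x^4 + 1

Answer: (5x^4 + 1)/(x^5 + x)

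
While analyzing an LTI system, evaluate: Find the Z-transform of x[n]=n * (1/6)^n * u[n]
Using the property Z{n * a^n * u[n]}=az/(z-a)^2
With a=1/6: X(z)=(1/6)z/(z - 1/6)^2, |z| > 1/6

Answer: (1/6)z/(z - 1/6)^2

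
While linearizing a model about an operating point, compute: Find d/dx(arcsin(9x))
d/dx[arcsin(u)] = u'/√(1-u²), u = 9x, u' = 9

Answer: 9/√(1-81x²)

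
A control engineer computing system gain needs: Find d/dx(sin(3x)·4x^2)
Product rule: (fg)' = f'g + fg'
f = sin(3x), f' = 3·cos(3x)
g = 4x^2, g' = 8x

Answer: 12·cos(3x)·x^2 + 8·sin(3x)·x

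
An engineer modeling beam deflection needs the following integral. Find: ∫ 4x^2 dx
Using power rule: ∫ 4x^2 dx=4/3 x^3 + C=(4/3)x^3 + C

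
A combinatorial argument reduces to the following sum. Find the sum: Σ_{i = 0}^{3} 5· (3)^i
Geometric series: S=a(1 - r^n)/(1 - r)
a=5, r=3, n=4
S=5(1-81)/-2=200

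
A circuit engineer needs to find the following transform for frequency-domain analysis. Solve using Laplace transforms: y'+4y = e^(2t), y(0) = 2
Take L: sY - 2+4Y = 1/(s-2)
Y(s+4) = 1/(s-2)+2
Y = 1/((s-2)(s+4))+2/(s+4)
Partial fractions: 1/((s-2)(s+4)) = (1/6)/(s-2) - (1/6)/(s+4)
So Y = (1/6)/(s-2)+(11/6)/(s+4)
Inverse Laplace transform (L^(-1){1/(s-2)} = e^(2t), L^(-1){1/(s+4)} = e^(-4t)):

Answer: y(t) = (1/6)·e^(2t)+(11/6)·e^(-4t)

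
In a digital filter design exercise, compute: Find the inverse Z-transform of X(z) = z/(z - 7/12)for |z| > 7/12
Standard pair: z/(z-a) <-> a^n*u[n] for causal signals
With a=7/12: x[n]=(7/12)^n*u[n]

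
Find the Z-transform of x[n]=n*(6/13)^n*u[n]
Using the property Z{n * a^n * u[n]} = az/(z-a)^2
With a = 6/13: X(z) = (6/13)z/(z - 6/13)^2, |z| > 6/13

Answer: (6/13)z/(z - 6/13)^2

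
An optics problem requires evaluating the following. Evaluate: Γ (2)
Γ(n)=(n-1)! for positive integers
Γ(2)=1!=1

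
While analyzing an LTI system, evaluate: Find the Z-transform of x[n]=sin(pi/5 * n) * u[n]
Z{sin(w0 * n) * u[n]} = z * sin(w0)/(z^2 - 2z * cos(w0) + 1)
With w0 = pi/5: X(z) = z * sin(pi/5)/(z^2 - 2z * cos(pi/5) + 1)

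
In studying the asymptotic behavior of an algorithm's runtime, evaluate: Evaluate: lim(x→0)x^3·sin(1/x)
Squeeze theorem: -|x^3| ≤ x^3·sin(1/x) ≤ |x^3|
Since x^3 → 0 as x → 0, by squeeze theorem the limit is 0

Answer: 0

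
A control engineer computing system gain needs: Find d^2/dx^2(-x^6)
Apply power rule 2 times:
d^1: -6x^5
d^2: -30x^4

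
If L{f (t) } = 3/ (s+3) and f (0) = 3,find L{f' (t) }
L{f'(t)} = s·F(s) - f(0) = 3s/(s+3)-3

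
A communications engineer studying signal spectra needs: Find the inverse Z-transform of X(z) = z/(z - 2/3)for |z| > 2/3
Standard pair: z/(z-a) <-> a^n*u[n] for causal signals
With a = 2/3: x[n] = (2/3)^n*u[n]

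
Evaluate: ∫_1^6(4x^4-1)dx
Step 1: Find antiderivative F(x) = (4/5)x^5 - x
Step 2: F(6) - F(1) = 31074/5 - (-1/5) = 6215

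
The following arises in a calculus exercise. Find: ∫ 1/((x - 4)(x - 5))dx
Partial fractions: 1/((x-4)(x-5)) = A/(x-4)+B/(x-5)
A = -1, B = 1
∫ [-1· 1/(x-4)+1· 1/(x-5)] dx
= (1)[ln|x-5| - ln|x-4|]+C

Answer: ln|(x-5)/(x-4)|+C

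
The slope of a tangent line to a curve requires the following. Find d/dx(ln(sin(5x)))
Chain rule: d/dx[ln(u)]=u'/u where u=sin(5x)
u'=5cos(5x)

Answer: (5cos(5x))/(sin(5x))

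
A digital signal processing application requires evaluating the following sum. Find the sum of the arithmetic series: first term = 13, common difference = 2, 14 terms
Last term: a_n = 13+(14-1)·2 = 39
Sum = n(a_1+a_n)/2 = 14(13+39)/2 = 364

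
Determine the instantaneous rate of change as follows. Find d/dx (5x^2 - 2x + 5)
Power rule: d/dx(ax^n) = n·a·x^(n-1)
Term by term: 10·x - 2

Answer: 10x - 2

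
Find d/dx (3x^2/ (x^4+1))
Quotient rule: (f/g)'=(f'g - fg')/g²
f=3x^2, f'=6x
g=x^4+1, g'=4x^3

Answer: (6x·(x^4+1)-12x^5)/(x^4+1)²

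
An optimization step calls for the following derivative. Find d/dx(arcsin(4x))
d/dx[arcsin(u)]=u'/√(1-u²), u=4x, u'=4

Answer: 4/√(1-16x²)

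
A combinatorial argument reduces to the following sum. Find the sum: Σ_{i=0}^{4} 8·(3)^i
Geometric series: S=a(1 - r^n)/(1 - r)
a=8, r=3, n=5
S=8(1 - 243)/-2=968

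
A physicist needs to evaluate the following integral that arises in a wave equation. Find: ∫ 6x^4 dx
Using power rule: ∫ 6x^4 dx=6/5 x^5 + C=(6/5)x^5 + C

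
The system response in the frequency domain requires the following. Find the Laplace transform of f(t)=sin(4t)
L{sin(wt)} = w/(s²+w²)
L{sin(4t)} = 4/(s²+16)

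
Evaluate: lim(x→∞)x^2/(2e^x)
Apply L'Hôpital 2 times (∞/∞ each time):
Eventually get 2!/(2e^x) → 0

Answer: 0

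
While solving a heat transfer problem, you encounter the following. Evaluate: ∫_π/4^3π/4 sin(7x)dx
Antiderivative: -cos(7x)/7
Evaluate at bounds: [-cos(7·3π/4)/7] - [-cos(7·π/4)/7]
= (-(-√2/2) + (√2/2))/7 = √2/7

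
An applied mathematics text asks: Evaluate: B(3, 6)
B(x,y) = Γ(x)Γ(y)/Γ(x+y) = (x-1)!(y-1)!/(x+y-1)!
B(3,6) = 2!·5!/8! = 1/168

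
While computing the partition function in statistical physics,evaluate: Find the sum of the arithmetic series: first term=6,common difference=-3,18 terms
Last term: a_n = 6+(18-1)·-3 = -45
Sum = n(a_1+a_n)/2 = 18(6+(-45))/2 = -351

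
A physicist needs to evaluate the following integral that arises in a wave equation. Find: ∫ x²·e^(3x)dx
Integration by parts twice:
First: u=x², dv=e^(3x) dx => x²e^(3x)/3 - (2/3)∫ xe^(3x) dx
Second (∫ xe^(3x) dx): xe^(3x)/3 - e^(3x)/9
Combining: e^(3x)(x²/3-2x/9+2/27)+C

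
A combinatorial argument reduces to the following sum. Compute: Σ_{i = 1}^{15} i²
Using formula: Σ i^2 = n(n+1)(2n+1)/6 = 15·16·31/6 = 1240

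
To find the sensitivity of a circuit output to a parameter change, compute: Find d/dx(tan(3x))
Chain rule: d/dx[tan(u)] = sec²(u)·u' where u = 3x
u' = 3

Answer: 3·sec²(3x)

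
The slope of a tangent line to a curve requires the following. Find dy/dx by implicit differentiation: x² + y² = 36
Differentiate both sides: 2x + 2y·(dy/dx)=0
Solve: dy/dx=-2x/(2y)=-x/y

Answer: dy/dx=-x/y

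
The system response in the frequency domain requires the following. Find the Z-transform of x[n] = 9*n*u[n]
Z{n*u[n]}=z/(z-1)^2
By linearity: Z{9*n*u[n]}=9z/(z-1)^2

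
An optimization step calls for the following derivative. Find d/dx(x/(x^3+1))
Quotient rule: (f/g)' = (f'g - fg')/g²
f = x, f' = 1
g = x^3 + 1, g' = 3x^2

Answer: (1·(x^3 + 1) - 3x^3)/(x^3 + 1)²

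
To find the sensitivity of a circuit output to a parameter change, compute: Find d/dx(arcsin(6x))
d/dx[arcsin(u)]=u'/√(1-u²), u=6x, u'=6

Answer: 6/√(1-36x²)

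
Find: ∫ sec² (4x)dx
Since d/dx[tan(4x)]=4sec²(4x), integral=tan(4x)/4 + C

Answer: (1/4)tan(4x) + C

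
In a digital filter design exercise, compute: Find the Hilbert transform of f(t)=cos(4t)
The Hilbert transform shifts each frequency component by -pi/2.
H{cos(wt)} = sin(wt)
With w = 4: H{cos(4t)} = sin(4t)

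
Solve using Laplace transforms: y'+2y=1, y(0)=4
Take L of both sides: sY(s) - 4 + 2Y(s)=1/s
Y(s)(s + 2)=1/s + 4
Y(s)=1/(s(s + 2)) + 4/(s + 2)
Partial fractions: 1/(s(s + 2))=(1/2)/s - (1/2)/(s + 2)
So Y(s)=(1/2)/s + (7/2)/(s + 2)
Inverse transform (L^(-1){1/s}=1, L^(-1){1/(s + 2)}=e^(-2t)):

Answer: y(t)=1/2 + (7/2)·e^(-2t)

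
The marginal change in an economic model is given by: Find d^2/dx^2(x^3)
Apply power rule 2 times:
d^1: 3x^2
d^2: 6x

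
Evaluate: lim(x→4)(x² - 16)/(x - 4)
Factor: (x² - 16)=(x-4)(x + 4)
Cancel (x-4): lim(x→4) (x + 4)=8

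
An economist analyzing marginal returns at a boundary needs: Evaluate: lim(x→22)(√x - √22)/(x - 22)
Multiply by conjugate (√x+√22)/(√x+√22):
=(x - 22)/((x - 22)(√x+√22))=1/(√x+√22)
As x → 22: 1/(2√22)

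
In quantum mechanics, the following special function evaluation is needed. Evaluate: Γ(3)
Γ(n) = (n-1)! for positive integers
Γ(3) = 2! = 2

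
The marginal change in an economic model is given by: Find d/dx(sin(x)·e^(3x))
Product rule: (fg)' = f'g+fg'
f = sin(x), f' = cos(x)
g = e^(3x), g' = 3·e^(3x)

Answer: cos(x)·e^(3x)+3·sin(x)·e^(3x)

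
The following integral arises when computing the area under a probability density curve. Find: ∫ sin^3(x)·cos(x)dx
Let u = sin(x), du = cos(x) dx
∫ u^3 du = u^4/4+C

Answer: sin^4(x)/4+C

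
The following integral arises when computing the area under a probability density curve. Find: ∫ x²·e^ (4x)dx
Integration by parts twice:
First: u = x², dv = e^(4x) dx => x²e^(4x)/4 - (2/4)∫ xe^(4x) dx
Second (∫ xe^(4x) dx): xe^(4x)/4 - e^(4x)/16
Combining: e^(4x)(x²/4 - 2x/16 + 2/64) + C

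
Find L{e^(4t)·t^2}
First shifting: L{e^(at)f(t)}=F(s-a)
L{t^2}=2/s^3
Shift s → s-4: 2/(s-4)^3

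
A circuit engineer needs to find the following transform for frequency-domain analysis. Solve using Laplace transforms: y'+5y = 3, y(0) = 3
Take L of both sides: sY(s)-3+5Y(s) = 3/s
Y(s)(s+5) = 3/s+3
Y(s) = 3/(s(s+5))+3/(s+5)
Partial fractions: 3/(s(s+5)) = (3/5)/s - (3/5)/(s+5)
So Y(s) = (3/5)/s+(12/5)/(s+5)
Inverse transform (L^(-1){1/s} = 1, L^(-1){1/(s+5)} = e^(-5t)):

Answer: y(t) = 3/5+(12/5)·e^(-5t)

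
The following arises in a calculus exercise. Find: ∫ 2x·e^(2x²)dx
Let u = 2x², du = 4x dx
∫ (1/2)e^u du = e^u/2+C

Answer: e^(2x²)/2+C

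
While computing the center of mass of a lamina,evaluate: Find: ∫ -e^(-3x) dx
Since d/dx[e^(-3x)]=-3e^(-3x), we get 1/3 e^(-3x) + C

Answer: (1/3)e^(-3x) + C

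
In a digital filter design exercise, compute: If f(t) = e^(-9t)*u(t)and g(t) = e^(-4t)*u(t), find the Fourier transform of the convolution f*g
By the convolution theorem: F{f*g}=F(omega)*G(omega)
F(omega)=1/(9+j*omega), G(omega)=1/(4+j*omega)
F{f*g}=1/((9+j*omega)(4+j*omega))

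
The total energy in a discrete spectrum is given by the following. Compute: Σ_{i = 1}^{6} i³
Using formula: Σ i^3=[n(n+1)/2]²=[6·7/2]²=441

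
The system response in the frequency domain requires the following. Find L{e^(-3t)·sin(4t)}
First shifting: L{e^(at)f(t)} = F(s-a)
L{sin(4t)} = 4/(s² + 16)
Shift: 4/((s + 3)² + 16)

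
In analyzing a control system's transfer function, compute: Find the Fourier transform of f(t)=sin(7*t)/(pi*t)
sin(W*t)/(pi*t) = (W/pi)*sinc(W*t/pi) is the impulse response of the ideal low-pass filter with cutoff W (here W = 7).
Its Fourier transform is a rectangular function:
F(omega) = 1 for |omega| < 7, 0 otherwise

Answer: rect(omega/14) [i.e., 1 for |omega| < 7, 0 otherwise]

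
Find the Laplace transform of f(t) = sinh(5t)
L{sinh(at)} = a/(s²-a²)
L{sinh(5t)} = 5/(s²-25)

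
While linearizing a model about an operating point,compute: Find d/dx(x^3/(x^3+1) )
Quotient rule: (f/g)' = (f'g - fg')/g²
f = x^3, f' = 3x^2
g = x^3 + 1, g' = 3x^2

Answer: (3x^2·(x^3 + 1) - 3x^5)/(x^3 + 1)²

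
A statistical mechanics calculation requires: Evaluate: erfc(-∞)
erfc(x) = 1 - erf(x); erfc(-∞) = 1 - erf(-∞) = 1 - (-1) = 2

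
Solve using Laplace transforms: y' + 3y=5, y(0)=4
Take L of both sides: sY(s) - 4 + 3Y(s)=5/s
Y(s)(s + 3)=5/s + 4
Y(s)=5/(s(s + 3)) + 4/(s + 3)
Partial fractions: 5/(s(s + 3))=(5/3)/s - (5/3)/(s + 3)
So Y(s)=(5/3)/s + (7/3)/(s + 3)
Inverse transform (L^(-1){1/s}=1, L^(-1){1/(s + 3)}=e^(-3t)):

Answer: y(t)=5/3 + (7/3)·e^(-3t)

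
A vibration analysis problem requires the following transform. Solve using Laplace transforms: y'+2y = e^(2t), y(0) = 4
Take L: sY - 4+2Y=1/(s-2)
Y(s+2)=1/(s-2)+4
Y=1/((s-2)(s+2))+4/(s+2)
Partial fractions: 1/((s-2)(s+2))=(1/4)/(s-2) - (1/4)/(s+2)
So Y=(1/4)/(s-2)+(15/4)/(s+2)
Inverse Laplace transform (L^(-1){1/(s-2)}=e^(2t), L^(-1){1/(s+2)}=e^(-2t)):

Answer: y(t)=(1/4)·e^(2t)+(15/4)·e^(-2t)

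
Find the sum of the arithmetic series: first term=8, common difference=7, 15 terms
Last term: a_n=8 + (15 - 1)·7=106
Sum=n(a_1 + a_n)/2=15(8 + 106)/2=855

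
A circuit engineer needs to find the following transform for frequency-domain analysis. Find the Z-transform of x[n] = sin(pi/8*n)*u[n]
Z{sin(w0 * n) * u[n]} = z * sin(w0)/(z^2 - 2z * cos(w0) + 1)
With w0 = pi/8: X(z) = z * sin(pi/8)/(z^2 - 2z * cos(pi/8) + 1)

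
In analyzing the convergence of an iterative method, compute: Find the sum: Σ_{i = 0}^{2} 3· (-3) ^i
Geometric series: S=a(1 - r^n)/(1 - r)
a=3, r=-3, n=3
S=3(1 + 27)/4=21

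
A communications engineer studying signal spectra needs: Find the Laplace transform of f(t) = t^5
L{t^n}=n!/s^(n + 1)
L{t^5}=5!/s^6=120/s^6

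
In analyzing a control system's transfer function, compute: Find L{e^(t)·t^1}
First shifting: L{e^(at)f(t)} = F(s-a)
L{t^1} = 1/s^2
Shift s → s-1: 1/(s-1)^2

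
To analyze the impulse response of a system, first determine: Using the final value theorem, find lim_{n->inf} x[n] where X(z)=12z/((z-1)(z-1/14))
Final value theorem: lim x[n] = lim_{z->1} (z-1) * X(z)
(z-1) * X(z) = 12z/(z-1/14)
As z->1: 12/(1 - 1/14) = 12/(13/14) = 168/13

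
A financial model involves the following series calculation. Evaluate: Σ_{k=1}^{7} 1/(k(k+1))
Partial fractions: 1/(k(k+1)) = 1/k - 1/(k+1)
Telescoping sum: 1(1-1/8) = 1·7/8

Answer: 7/8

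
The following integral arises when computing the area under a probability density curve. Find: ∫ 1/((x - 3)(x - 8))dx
Partial fractions: 1/((x-3)(x-8)) = A/(x-3) + B/(x-8)
A = -1/5, B = 1/5
∫ [-1/5· 1/(x-3) + 1/5· 1/(x-8)] dx
= (1/5)[ln|x-8| - ln|x-3|] + C

Answer: (1/5)·ln|(x-8)/(x-3)| + C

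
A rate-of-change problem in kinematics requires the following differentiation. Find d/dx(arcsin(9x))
d/dx[arcsin(u)]=u'/√(1-u²), u=9x, u'=9

Answer: 9/√(1 - 81x²)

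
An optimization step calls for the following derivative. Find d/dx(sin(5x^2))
Chain rule: d/dx[sin(u)] = cos(u)·u' where u = 5x^2
u' = 10x

Answer: 10x·cos(5x^2)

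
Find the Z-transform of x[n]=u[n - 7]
Using the time-shift property: Z{u[n-7]}=z^(-7) * z/(z-1)
=z^(-6)/(z-1)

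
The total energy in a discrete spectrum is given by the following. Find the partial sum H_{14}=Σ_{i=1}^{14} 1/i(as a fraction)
H_14 = 1 + 1/2 + 1/3 + ... + 1/14
= 1171733/360360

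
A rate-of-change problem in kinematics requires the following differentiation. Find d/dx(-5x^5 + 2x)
Power rule: d/dx(ax^n)=n·a·x^(n-1)
Term by term: -25·x^4+2

Answer: -25x^4+2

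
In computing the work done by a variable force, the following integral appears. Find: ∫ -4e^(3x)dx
Since d/dx[e^(3x)] = 3e^(3x), we get -4/3 e^(3x)+C

Answer: (-4/3)e^(3x)+C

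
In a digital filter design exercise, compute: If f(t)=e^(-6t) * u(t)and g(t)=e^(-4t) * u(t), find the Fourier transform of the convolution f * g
By the convolution theorem: F{f * g} = F(omega) * G(omega)
F(omega) = 1/(6+j * omega), G(omega) = 1/(4+j * omega)
F{f * g} = 1/((6+j * omega)(4+j * omega))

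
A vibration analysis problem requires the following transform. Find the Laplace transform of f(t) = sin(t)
L{sin(wt)}=w/(s² + w²)
L{sin(t)}=1/(s² + 1)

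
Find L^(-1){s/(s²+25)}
L^(-1){s/(s²+w²)} = cos(wt)
Here w = 5

Answer: cos(5t)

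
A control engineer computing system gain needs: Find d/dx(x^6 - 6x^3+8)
Power rule: d/dx(ax^n)=n·a·x^(n-1)
Term by term: 6·x^5-18·x^2

Answer: 6x^5-18x^2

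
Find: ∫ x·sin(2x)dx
By parts: u=x, dv=sin(2x) dx
du=dx, v=-cos(2x)/2
=-x·cos(2x)/2+sin(2x)/2²+C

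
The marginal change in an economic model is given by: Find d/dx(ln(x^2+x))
Chain rule: d/dx[ln(u)] = u'/u where u = x^2 + x
u' = 2x + 1

Answer: (2x + 1)/(x^2 + x)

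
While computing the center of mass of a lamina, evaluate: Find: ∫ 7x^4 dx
Using power rule: ∫ 7x^4 dx = 7/5 x^5 + C = (7/5)x^5 + C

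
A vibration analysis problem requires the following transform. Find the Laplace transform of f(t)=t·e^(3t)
L{t·e^(at)}=1/(s-a)²
L{t·e^(3t)}=1/(s-3)²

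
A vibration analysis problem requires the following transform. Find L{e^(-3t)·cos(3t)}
First shifting: L{e^(at)f(t)} = F(s-a)
L{cos(3t)} = s/(s² + 9)
Shift: (s + 3)/((s + 3)² + 9)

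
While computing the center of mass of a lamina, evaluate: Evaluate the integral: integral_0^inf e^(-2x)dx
integral_0^inf e^(-2x) dx=[-1/2 * e^(-2x)]_0^inf
=0 - (-1/2)=1/2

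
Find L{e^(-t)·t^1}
First shifting: L{e^(at)f(t)}=F(s-a)
L{t^1}=1/s^2
Shift s → s+1: 1/(s+1)^2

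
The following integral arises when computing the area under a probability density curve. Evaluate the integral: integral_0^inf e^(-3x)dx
integral_0^inf e^(-3x) dx = [-1/3 * e^(-3x)]_0^inf
= 0 - (-1/3) = 1/3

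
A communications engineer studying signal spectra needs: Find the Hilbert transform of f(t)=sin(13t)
The Hilbert transform shifts each frequency component by -pi/2.
H{sin(wt)}=-cos(wt)
With w=13: H{sin(13t)}=-cos(13t)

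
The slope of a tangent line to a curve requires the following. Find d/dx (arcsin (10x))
d/dx[arcsin(u)] = u'/√(1-u²), u = 10x, u' = 10

Answer: 10/√(1 - 100x²)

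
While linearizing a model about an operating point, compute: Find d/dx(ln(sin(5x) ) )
Chain rule: d/dx[ln(u)] = u'/u where u = sin(5x)
u' = 5cos(5x)

Answer: (5cos(5x))/(sin(5x))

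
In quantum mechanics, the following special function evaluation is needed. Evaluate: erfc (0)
erfc(x)=1 - erf(x); erfc(0)=1 - erf(0)=1 - 0=1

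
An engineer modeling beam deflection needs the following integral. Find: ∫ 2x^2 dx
Using power rule: ∫ 2x^2 dx = 2/3 x^3+C = (2/3)x^3+C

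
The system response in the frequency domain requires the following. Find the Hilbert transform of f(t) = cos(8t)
The Hilbert transform shifts each frequency component by -pi/2.
H{cos(wt)}=sin(wt)
With w=8: H{cos(8t)}=sin(8t)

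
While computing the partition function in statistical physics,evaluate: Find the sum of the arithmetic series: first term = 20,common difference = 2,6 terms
Last term: a_n = 20+(6-1)·2 = 30
Sum = n(a_1+a_n)/2 = 6(20+30)/2 = 150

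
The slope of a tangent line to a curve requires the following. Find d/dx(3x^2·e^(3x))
Product rule: (fg)'=f'g+fg'
f=3x^2, f'=6x
g=e^(3x), g'=3·e^(3x)

Answer: 6x·e^(3x)+9x^2·e^(3x)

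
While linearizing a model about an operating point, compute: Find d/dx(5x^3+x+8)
Power rule: d/dx(ax^n)=n·a·x^(n-1)
Term by term: 15·x^2+1

Answer: 15x^2+1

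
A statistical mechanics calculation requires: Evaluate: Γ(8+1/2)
Γ(n + 1/2)=(2n)!√π/(4^n·n!)
=20922789888000√π/(65536·40320)=(2027025/256)·√π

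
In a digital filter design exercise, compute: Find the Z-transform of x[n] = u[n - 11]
Using the time-shift property: Z{u[n-11]} = z^(-11)*z/(z-1)
= z^(-10)/(z-1)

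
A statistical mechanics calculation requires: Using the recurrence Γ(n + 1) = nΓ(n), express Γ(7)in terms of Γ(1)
Γ(7)=6Γ(6)=6·5Γ(5)=...=6!·Γ(1)=720·Γ(1)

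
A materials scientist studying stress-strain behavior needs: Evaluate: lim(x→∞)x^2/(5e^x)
Apply L'Hôpital 2 times (∞/∞ each time):
Eventually get 2!/(5e^x) → 0

Answer: 0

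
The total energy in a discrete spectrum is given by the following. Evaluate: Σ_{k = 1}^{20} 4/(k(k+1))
Partial fractions: 4/(k(k + 1))=4/k - 4/(k + 1)
Telescoping sum: 4(1 - 1/21)=4·20/21

Answer: 80/21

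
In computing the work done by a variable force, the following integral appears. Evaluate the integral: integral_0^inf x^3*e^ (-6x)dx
This is a Gamma integral. Substitute u = 6x (du = 6 dx):
integral_0^inf x^3*e^(-6x) dx = (1/6^4) integral_0^inf u^3*e^(-u) du
= Gamma(4)/6^4 = 3!/6^4 = 6/1296

Answer: 1/216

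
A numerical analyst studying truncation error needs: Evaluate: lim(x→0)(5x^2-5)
Polynomial is continuous, so substitute x = 0:
5·0^2-5 = -5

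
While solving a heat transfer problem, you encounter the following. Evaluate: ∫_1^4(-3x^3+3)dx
Step 1: Find antiderivative F(x)=(-3/4)x^4 + 3x
Step 2: F(4) - F(1)=-180 - (9/4)=-729/4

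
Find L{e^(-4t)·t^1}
First shifting: L{e^(at)f(t)}=F(s-a)
L{t^1}=1/s^2
Shift s → s + 4: 1/(s + 4)^2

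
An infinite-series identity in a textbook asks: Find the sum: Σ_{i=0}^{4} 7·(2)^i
Geometric series: S = a(1 - r^n)/(1 - r)
a = 7, r = 2, n = 5
S = 7(1-32)/-1 = 217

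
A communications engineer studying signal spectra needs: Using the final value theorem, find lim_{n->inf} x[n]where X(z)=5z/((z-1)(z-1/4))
Final value theorem: lim x[n]=lim_{z->1} (z-1) * X(z)
(z-1) * X(z)=5z/(z-1/4)
As z->1: 5/(1 - 1/4)=5/(3/4)=20/3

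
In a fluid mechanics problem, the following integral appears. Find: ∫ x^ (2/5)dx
Power rule: ∫ x^(2/5) dx = x^(7/5)/(7/5)+C

Answer: (5/7)·x^(7/5)+C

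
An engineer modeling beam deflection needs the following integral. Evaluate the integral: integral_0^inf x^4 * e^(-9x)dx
This is a Gamma integral. Substitute u = 9x (du = 9 dx):
integral_0^inf x^4*e^(-9x) dx = (1/9^5) integral_0^inf u^4*e^(-u) du
= Gamma(5)/9^5 = 4!/9^5 = 24/59049

Answer: 8/19683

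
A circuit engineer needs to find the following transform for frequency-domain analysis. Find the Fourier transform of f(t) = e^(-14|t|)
Using the standard pair: F{e^(-a|t|)}=2a/(a^2+omega^2)
With a=14: F(omega)=28/(196+omega^2)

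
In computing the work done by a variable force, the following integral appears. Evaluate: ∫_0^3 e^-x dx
Antiderivative: -e^-x
Evaluate: -(e^-3-1)

Answer: (e^-3-1)/(-1)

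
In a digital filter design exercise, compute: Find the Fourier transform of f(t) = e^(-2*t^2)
The Fourier transform of a Gaussian e^(-a*t^2) is sqrt(pi/a)*e^(-omega^2/(4a)).
With a = 2: F(omega) = sqrt(pi/2)*e^(-omega^2/8)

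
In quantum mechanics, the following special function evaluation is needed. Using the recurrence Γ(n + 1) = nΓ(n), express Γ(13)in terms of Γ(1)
Γ(13) = 12Γ(12) = 12·11Γ(11) = ... = 12!·Γ(1) = 479001600·Γ(1)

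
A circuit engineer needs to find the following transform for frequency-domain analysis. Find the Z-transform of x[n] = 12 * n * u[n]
Z{n*u[n]}=z/(z-1)^2
By linearity: Z{12*n*u[n]}=12z/(z-1)^2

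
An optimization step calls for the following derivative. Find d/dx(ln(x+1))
Chain rule: d/dx[ln(u)]=u'/u where u=x + 1
u'=1

Answer: (1)/(x + 1)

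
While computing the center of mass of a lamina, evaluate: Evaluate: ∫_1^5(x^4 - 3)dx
Step 1: Find antiderivative F(x)=(1/5)x^5-3x
Step 2: F(5) - F(1)=610 - (-14/5)=3064/5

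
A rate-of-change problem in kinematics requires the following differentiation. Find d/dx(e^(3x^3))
Chain rule: d/dx[e^u] = e^u · u' where u = 3x^3
u' = 9x^2

Answer: 9x^2·e^(3x^3)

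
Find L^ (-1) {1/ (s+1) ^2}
L^(-1){1/(s-a)^n} = t^(n-1)·e^(at)/(n-1)!
Here a = -1, n = 2: t^1·e^(-t)/1

Answer: t·e^(-t)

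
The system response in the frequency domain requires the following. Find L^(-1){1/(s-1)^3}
L^(-1){1/(s-a)^n}=t^(n-1)·e^(at)/(n-1)!
Here a=1, n=3: t^2·e^(t)/2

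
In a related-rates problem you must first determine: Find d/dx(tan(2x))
Chain rule: d/dx[tan(u)]=sec²(u)·u' where u=2x
u'=2

Answer: 2·sec²(2x)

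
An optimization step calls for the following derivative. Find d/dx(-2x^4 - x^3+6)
Power rule: d/dx(ax^n) = n·a·x^(n-1)
Term by term: -8·x^3-3·x^2

Answer: -8x^3-3x^2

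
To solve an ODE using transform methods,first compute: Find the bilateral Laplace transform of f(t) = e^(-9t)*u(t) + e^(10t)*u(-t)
For e^(-9t)*u(t): L=1/(s+9), Re(s) > -9
For e^(10t)*u(-t): L=-1/(s-10), Re(s) < 10
Combined: F(s)=1/(s+9)-1/(s-10), -9 < Re(s) < 10

Answer: 1/(s+9)-1/(s-10), ROC: -9 < Re(s) < 10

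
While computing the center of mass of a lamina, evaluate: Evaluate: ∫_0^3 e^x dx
Antiderivative: e^x
Evaluate: (e^3 - 1)

Answer: e^3 - 1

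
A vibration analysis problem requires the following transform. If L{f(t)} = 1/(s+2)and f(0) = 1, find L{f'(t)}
L{f'(t)}=s·F(s) - f(0)=s/(s + 2) - 1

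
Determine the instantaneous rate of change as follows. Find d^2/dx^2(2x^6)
Apply power rule 2 times:
d^1: 12x^5
d^2: 60x^4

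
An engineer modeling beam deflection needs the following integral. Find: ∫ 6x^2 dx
Using power rule: ∫ 6x^2 dx=6/3 x^3+C=2x^3+C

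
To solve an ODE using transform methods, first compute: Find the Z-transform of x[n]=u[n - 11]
Using the time-shift property: Z{u[n-11]} = z^(-11) * z/(z-1)
= z^(-10)/(z-1)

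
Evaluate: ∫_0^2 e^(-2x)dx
Antiderivative: (1/(-2))e^(-2x)
Evaluate: (1/(-2))(e^-4-1)

Answer: (e^-4-1)/(-2)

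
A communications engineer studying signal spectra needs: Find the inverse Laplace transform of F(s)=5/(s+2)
L^(-1){5/(s-a)}=c·e^(at)
Here a=-2, c=5

Answer: 5e^(-2t)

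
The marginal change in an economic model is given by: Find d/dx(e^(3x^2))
Chain rule: d/dx[e^u] = e^u · u' where u = 3x^2
u' = 6x

Answer: 6x·e^(3x^2)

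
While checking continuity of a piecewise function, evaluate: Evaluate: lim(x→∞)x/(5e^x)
Apply L'Hôpital 1 times (∞/∞ each time):
Eventually get 1!/(5e^x) → 0

Answer: 0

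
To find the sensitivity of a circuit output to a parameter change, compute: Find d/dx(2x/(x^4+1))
Quotient rule: (f/g)'=(f'g - fg')/g²
f=2x, f'=2
g=x^4 + 1, g'=4x^3

Answer: (2·(x^4 + 1) - 8x^4)/(x^4 + 1)²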